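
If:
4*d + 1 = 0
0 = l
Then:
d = -1/4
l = 0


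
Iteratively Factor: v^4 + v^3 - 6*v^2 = (v + 3)*(v^3 - 2*v^2) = v*(v + 3)*(v^2 - 2*v) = v^2*(v + 3)*(v - 2)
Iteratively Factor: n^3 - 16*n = (n - 4)*(n^2 + 4*n) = n*(n - 4)*(n + 4)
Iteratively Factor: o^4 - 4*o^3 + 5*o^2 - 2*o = (o - 2)*(o^3 - 2*o^2 + o) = (o - 2)*(o - 1)*(o^2 - o) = (o - 2)*(o - 1)^2*(o)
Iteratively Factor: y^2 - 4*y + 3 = (y - 1)*(y - 3)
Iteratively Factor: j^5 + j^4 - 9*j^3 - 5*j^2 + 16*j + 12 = (j + 1)*(j^4 - 9*j^2 + 4*j + 12) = (j - 2)*(j + 1)*(j^3 + 2*j^2 - 5*j - 6) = (j - 2)*(j + 1)^2*(j^2 + j - 6) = (j - 2)^2*(j + 1)^2*(j + 3)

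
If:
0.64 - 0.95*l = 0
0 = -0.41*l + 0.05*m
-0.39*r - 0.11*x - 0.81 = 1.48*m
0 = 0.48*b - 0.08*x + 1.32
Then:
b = 0.166666666666667*x - 2.75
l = 0.67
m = 5.52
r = -0.282051282051282*x - 23.0405937921727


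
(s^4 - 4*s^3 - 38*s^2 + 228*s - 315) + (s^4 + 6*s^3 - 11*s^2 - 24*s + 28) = 2*s^4 + 2*s^3 - 49*s^2 + 204*s - 287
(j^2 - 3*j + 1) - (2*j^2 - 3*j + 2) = -j^2 - 1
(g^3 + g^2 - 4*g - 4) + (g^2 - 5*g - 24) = g^3 + 2*g^2 - 9*g - 28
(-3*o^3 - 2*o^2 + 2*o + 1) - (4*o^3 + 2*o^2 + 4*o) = -7*o^3 - 4*o^2 - 2*o + 1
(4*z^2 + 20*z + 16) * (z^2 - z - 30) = 4*z^4 + 16*z^3 - 124*z^2 - 616*z - 480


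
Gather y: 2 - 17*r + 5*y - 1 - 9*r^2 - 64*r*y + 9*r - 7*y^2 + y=-9*r^2 - 8*r - 7*y^2 + y*(6 - 64*r) + 1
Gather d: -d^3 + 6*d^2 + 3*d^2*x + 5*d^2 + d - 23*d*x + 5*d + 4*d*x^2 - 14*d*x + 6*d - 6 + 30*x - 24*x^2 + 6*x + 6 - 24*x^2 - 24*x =-d^3 + d^2*(3*x + 11) + d*(4*x^2 - 37*x + 12) - 48*x^2 + 12*x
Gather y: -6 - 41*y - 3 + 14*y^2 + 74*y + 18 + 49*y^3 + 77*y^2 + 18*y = 49*y^3 + 91*y^2 + 51*y + 9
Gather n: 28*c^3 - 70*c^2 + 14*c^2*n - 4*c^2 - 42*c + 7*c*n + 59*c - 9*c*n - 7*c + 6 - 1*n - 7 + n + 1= 28*c^3 - 74*c^2 + 10*c + n*(14*c^2 - 2*c)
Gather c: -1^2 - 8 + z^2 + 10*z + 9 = z^2 + 10*z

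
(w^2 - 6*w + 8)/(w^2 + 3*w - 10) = (w - 4)/(w + 5)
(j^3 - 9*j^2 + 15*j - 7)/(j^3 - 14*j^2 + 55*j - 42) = (j - 1)/(j - 6)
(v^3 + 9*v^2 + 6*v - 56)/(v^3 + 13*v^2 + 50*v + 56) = (v - 2)/(v + 2)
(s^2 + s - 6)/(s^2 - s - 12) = (s - 2)/(s - 4)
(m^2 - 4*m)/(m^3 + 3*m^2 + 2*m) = (m - 4)/(m^2 + 3*m + 2)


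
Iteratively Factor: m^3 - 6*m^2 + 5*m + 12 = (m + 1)*(m^2 - 7*m + 12) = (m - 3)*(m + 1)*(m - 4)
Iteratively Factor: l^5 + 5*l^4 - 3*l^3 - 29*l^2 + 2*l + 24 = (l + 1)*(l^4 + 4*l^3 - 7*l^2 - 22*l + 24) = (l + 1)*(l + 3)*(l^3 + l^2 - 10*l + 8) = (l - 2)*(l + 1)*(l + 3)*(l^2 + 3*l - 4) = (l - 2)*(l + 1)*(l + 3)*(l + 4)*(l - 1)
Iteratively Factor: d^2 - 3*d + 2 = (d - 1)*(d - 2)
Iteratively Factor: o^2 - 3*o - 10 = (o - 5)*(o + 2)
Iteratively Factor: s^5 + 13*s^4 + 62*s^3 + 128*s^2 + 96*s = (s + 4)*(s^4 + 9*s^3 + 26*s^2 + 24*s) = (s + 4)^2*(s^3 + 5*s^2 + 6*s) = (s + 2)*(s + 4)^2*(s^2 + 3*s) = s*(s + 2)*(s + 4)^2*(s + 3)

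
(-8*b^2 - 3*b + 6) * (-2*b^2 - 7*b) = 16*b^4 + 62*b^3 + 9*b^2 - 42*b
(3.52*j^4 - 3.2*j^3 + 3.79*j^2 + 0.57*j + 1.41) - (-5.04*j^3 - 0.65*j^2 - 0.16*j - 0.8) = 3.52*j^4 + 1.84*j^3 + 4.44*j^2 + 0.73*j + 2.21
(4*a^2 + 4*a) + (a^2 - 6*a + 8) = 5*a^2 - 2*a + 8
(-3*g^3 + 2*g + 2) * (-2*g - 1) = 6*g^4 + 3*g^3 - 4*g^2 - 6*g - 2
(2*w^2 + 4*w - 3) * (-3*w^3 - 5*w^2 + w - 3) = -6*w^5 - 22*w^4 - 9*w^3 + 13*w^2 - 15*w + 9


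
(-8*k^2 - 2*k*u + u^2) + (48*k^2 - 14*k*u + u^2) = 40*k^2 - 16*k*u + 2*u^2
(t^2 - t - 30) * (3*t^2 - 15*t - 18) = 3*t^4 - 18*t^3 - 93*t^2 + 468*t + 540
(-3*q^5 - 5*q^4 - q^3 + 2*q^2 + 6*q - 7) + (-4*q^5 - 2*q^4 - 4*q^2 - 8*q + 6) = -7*q^5 - 7*q^4 - q^3 - 2*q^2 - 2*q - 1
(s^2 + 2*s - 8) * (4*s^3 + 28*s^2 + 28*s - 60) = 4*s^5 + 36*s^4 + 52*s^3 - 228*s^2 - 344*s + 480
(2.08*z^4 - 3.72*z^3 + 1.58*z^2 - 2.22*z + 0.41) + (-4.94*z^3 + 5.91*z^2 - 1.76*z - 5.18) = 2.08*z^4 - 8.66*z^3 + 7.49*z^2 - 3.98*z - 4.77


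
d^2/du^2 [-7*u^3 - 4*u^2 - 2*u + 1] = -42*u - 8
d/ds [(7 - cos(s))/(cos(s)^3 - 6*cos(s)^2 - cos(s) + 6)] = (-171*cos(s) + 27*cos(2*s) - cos(3*s) + 25)/(2*(cos(s) - 6)^2*sin(s)^3)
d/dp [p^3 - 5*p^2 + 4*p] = 3*p^2 - 10*p + 4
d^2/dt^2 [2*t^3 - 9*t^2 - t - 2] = 12*t - 18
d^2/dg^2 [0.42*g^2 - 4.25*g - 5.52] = 0.840000000000000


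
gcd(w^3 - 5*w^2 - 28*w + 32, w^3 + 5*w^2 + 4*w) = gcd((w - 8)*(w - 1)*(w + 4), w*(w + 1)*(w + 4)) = w + 4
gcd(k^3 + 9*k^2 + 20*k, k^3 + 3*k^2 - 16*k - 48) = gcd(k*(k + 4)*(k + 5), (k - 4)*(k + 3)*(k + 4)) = k + 4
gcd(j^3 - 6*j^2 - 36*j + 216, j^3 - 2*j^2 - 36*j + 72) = j^2 - 36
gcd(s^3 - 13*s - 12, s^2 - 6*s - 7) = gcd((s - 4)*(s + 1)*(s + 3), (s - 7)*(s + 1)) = s + 1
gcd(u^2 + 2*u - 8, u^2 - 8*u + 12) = u - 2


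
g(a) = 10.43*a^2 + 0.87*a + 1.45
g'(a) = 20.86*a + 0.87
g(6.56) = 456.00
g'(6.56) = 137.71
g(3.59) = 139.00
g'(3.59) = 75.76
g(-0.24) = 1.84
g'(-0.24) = -4.14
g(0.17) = 1.90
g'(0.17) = 4.42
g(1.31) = 20.49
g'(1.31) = 28.20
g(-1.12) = 13.56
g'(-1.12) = -22.49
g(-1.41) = 20.96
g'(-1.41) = -28.54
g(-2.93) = 88.44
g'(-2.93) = -60.25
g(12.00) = 1513.81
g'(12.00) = 251.19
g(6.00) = 382.15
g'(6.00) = 126.03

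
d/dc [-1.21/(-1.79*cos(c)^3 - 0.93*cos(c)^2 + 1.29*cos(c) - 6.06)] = (6.4977*cos(c)^2 + 2.2506*cos(c) - 1.5609)*sin(c)/(1.79*cos(c)^3 + 0.93*cos(c)^2 - 1.29*cos(c) + 6.06)^2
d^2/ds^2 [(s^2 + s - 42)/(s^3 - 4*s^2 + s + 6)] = 2*(s^6 + 3*s^5 - 267*s^4 + 1321*s^3 - 2106*s^2 + 1332*s - 1020)/(s^9 - 12*s^8 + 51*s^7 - 70*s^6 - 93*s^5 + 312*s^4 - 35*s^3 - 414*s^2 + 108*s + 216)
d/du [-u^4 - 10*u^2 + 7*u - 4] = -4*u^3 - 20*u + 7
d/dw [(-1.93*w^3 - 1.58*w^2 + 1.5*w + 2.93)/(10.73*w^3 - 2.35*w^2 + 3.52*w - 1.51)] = (-7.105427357601e-15*w^5 + 21.4889*w^4 - 45.7772*w^3 - 87.6104*w^2 + 18.5426*w - 12.5786)/(115.1329*w^6 - 50.431*w^5 + 81.0617*w^4 - 48.9486*w^3 + 19.4874*w^2 - 10.6304*w + 2.2801)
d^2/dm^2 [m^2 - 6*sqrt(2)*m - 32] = 2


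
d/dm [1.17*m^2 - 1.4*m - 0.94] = 2.34*m - 1.4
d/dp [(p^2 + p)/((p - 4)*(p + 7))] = 2*(p^2 - 28*p - 14)/(p^4 + 6*p^3 - 47*p^2 - 168*p + 784)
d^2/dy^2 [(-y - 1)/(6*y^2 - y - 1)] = 2*((y + 1)*(12*y - 1)^2 + (18*y + 5)*(-6*y^2 + y + 1))/(-6*y^2 + y + 1)^3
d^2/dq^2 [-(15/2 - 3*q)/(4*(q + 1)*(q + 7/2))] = 3*(8*q^3 - 60*q^2 - 354*q - 461)/(2*(8*q^6 + 108*q^5 + 570*q^4 + 1485*q^3 + 1995*q^2 + 1323*q + 343))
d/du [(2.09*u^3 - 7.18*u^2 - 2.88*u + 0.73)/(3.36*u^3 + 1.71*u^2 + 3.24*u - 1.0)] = (-3.5527136788005e-15*u^5 + 27.6987*u^4 + 32.8968*u^3 - 31.9668*u^2 + 11.8634*u + 0.5148)/(11.2896*u^6 + 11.4912*u^5 + 24.6969*u^4 + 4.3608*u^3 + 7.0776*u^2 - 6.48*u + 1.0)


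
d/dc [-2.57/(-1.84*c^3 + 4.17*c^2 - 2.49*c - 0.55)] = (-14.1864*c^2 + 21.4338*c - 6.3993)/(1.84*c^3 - 4.17*c^2 + 2.49*c + 0.55)^2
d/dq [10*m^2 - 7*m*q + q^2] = -7*m + 2*q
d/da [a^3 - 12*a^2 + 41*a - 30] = 3*a^2 - 24*a + 41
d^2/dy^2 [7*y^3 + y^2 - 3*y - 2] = 42*y + 2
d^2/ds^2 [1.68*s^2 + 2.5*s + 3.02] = 3.36000000000000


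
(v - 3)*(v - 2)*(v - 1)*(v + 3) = v^4 - 3*v^3 - 7*v^2 + 27*v - 18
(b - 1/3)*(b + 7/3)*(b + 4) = b^3 + 6*b^2 + 65*b/9 - 28/9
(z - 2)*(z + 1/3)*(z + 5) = z^3 + 10*z^2/3 - 9*z - 10/3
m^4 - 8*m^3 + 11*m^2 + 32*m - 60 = (m - 5)*(m - 3)*(m - 2)*(m + 2)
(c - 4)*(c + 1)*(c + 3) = c^3 - 13*c - 12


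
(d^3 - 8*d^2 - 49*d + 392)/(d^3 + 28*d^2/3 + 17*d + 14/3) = 3*(d^2 - 15*d + 56)/(3*d^2 + 7*d + 2)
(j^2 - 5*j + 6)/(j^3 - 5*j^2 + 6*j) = 1/j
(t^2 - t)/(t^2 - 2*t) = (t - 1)/(t - 2)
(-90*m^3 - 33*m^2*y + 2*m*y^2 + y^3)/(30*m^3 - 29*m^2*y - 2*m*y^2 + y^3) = (3*m + y)/(-m + y)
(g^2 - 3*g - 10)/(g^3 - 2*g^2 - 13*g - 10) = 1/(g + 1)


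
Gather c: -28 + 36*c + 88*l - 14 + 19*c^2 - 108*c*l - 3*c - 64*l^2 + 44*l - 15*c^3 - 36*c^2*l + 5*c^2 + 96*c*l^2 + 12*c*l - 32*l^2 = -15*c^3 + c^2*(24 - 36*l) + c*(96*l^2 - 96*l + 33) - 96*l^2 + 132*l - 42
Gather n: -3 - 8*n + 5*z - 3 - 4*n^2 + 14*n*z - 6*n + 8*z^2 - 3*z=-4*n^2 + n*(14*z - 14) + 8*z^2 + 2*z - 6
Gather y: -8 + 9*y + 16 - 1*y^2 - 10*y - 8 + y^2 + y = 0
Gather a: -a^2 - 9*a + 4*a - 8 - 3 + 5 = -a^2 - 5*a - 6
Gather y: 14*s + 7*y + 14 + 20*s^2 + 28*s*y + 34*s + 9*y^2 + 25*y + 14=20*s^2 + 48*s + 9*y^2 + y*(28*s + 32) + 28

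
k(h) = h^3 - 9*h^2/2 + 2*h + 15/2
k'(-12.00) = 542.00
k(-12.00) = -2392.50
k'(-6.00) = 164.00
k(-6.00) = -382.50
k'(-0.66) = 9.25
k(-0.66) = 3.93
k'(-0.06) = 2.55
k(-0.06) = 7.36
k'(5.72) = 48.68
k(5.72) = 58.86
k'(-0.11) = 3.03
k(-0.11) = 7.22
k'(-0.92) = 12.82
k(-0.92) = 1.07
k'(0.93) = -3.78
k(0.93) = 6.27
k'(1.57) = -4.74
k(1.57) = 3.42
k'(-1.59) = 23.89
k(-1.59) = -11.08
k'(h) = 3*h^2 - 9*h + 2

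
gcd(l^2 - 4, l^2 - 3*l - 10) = l + 2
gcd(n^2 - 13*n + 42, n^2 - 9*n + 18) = n - 6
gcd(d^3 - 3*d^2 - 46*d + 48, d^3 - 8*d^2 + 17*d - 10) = d - 1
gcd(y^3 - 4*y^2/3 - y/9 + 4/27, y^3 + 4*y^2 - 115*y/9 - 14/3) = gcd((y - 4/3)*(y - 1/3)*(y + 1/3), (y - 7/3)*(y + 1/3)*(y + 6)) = y + 1/3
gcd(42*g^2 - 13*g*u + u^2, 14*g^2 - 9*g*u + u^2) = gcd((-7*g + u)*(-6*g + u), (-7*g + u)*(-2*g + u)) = -7*g + u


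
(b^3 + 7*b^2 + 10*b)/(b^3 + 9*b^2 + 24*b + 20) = b/(b + 2)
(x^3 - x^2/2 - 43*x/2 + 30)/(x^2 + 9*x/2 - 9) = (x^2 + x - 20)/(x + 6)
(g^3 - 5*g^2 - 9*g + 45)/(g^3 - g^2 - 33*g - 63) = (g^2 - 8*g + 15)/(g^2 - 4*g - 21)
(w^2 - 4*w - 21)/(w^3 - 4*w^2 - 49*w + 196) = (w + 3)/(w^2 + 3*w - 28)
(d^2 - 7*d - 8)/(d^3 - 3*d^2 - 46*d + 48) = (d + 1)/(d^2 + 5*d - 6)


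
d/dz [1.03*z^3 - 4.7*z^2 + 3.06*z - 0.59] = 3.09*z^2 - 9.4*z + 3.06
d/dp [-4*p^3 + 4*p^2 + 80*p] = -12*p^2 + 8*p + 80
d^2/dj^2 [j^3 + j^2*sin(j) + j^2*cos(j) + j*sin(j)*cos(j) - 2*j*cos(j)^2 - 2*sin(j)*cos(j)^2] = -sqrt(2)*j^2*sin(j + pi/4) - 2*j*sin(2*j) + 4*j*cos(2*j) + 4*sqrt(2)*j*cos(j + pi/4) + 6*j + 5*sin(j)/2 + 4*sin(2*j) + 9*sin(3*j)/2 + 2*cos(j) + 2*cos(2*j)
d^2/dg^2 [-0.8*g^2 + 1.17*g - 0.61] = -1.60000000000000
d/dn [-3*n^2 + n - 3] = 1 - 6*n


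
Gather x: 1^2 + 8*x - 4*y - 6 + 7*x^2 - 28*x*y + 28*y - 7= 7*x^2 + x*(8 - 28*y) + 24*y - 12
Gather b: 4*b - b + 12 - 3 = 3*b + 9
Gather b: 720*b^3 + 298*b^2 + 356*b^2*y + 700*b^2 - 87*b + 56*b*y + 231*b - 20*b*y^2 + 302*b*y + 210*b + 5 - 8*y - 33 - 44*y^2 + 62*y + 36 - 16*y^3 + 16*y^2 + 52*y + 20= 720*b^3 + b^2*(356*y + 998) + b*(-20*y^2 + 358*y + 354) - 16*y^3 - 28*y^2 + 106*y + 28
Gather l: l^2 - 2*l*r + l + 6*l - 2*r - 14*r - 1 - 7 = l^2 + l*(7 - 2*r) - 16*r - 8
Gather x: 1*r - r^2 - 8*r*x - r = -r^2 - 8*r*x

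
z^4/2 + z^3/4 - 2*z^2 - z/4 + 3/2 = (z/2 + 1/2)*(z - 3/2)*(z - 1)*(z + 2)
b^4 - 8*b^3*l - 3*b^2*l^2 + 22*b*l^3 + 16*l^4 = (b - 8*l)*(b - 2*l)*(b + l)^2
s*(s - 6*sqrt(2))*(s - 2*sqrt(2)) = s^3 - 8*sqrt(2)*s^2 + 24*s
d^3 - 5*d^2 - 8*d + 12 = (d - 6)*(d - 1)*(d + 2)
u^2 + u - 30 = (u - 5)*(u + 6)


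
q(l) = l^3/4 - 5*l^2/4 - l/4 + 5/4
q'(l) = 3*l^2/4 - 5*l/2 - 1/4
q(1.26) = -0.55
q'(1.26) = -2.21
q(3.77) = -4.06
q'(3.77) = 0.98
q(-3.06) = -16.85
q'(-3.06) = 14.42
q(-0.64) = 0.83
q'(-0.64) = 1.66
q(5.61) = 4.65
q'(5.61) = 9.33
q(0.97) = 0.06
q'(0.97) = -1.97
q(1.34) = -0.73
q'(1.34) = -2.25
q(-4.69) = -50.86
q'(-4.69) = 27.97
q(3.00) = -4.00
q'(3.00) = -1.00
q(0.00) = 1.25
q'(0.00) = -0.25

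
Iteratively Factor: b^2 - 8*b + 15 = (b - 3)*(b - 5)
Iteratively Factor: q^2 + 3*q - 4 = (q - 1)*(q + 4)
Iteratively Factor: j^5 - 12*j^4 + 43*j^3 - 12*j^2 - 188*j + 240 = (j - 5)*(j^4 - 7*j^3 + 8*j^2 + 28*j - 48) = (j - 5)*(j - 2)*(j^3 - 5*j^2 - 2*j + 24) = (j - 5)*(j - 4)*(j - 2)*(j^2 - j - 6) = (j - 5)*(j - 4)*(j - 3)*(j - 2)*(j + 2)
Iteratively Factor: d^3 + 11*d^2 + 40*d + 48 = (d + 4)*(d^2 + 7*d + 12) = (d + 4)^2*(d + 3)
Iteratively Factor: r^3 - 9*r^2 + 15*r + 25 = (r + 1)*(r^2 - 10*r + 25) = (r - 5)*(r + 1)*(r - 5)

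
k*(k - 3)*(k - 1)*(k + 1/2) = k^4 - 7*k^3/2 + k^2 + 3*k/2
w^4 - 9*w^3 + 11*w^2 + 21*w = w*(w - 7)*(w - 3)*(w + 1)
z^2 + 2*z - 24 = (z - 4)*(z + 6)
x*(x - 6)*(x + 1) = x^3 - 5*x^2 - 6*x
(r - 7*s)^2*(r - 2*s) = r^3 - 16*r^2*s + 77*r*s^2 - 98*s^3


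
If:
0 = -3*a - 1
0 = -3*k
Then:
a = -1/3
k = 0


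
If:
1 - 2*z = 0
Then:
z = 1/2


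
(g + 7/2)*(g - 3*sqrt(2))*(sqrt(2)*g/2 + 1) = sqrt(2)*g^3/2 - 2*g^2 + 7*sqrt(2)*g^2/4 - 7*g - 3*sqrt(2)*g - 21*sqrt(2)/2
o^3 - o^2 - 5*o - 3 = (o - 3)*(o + 1)^2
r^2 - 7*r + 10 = (r - 5)*(r - 2)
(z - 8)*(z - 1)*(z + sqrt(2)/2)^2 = z^4 - 9*z^3 + sqrt(2)*z^3 - 9*sqrt(2)*z^2 + 17*z^2/2 - 9*z/2 + 8*sqrt(2)*z + 4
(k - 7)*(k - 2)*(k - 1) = k^3 - 10*k^2 + 23*k - 14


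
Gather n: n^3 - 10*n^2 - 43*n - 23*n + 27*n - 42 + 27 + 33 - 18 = n^3 - 10*n^2 - 39*n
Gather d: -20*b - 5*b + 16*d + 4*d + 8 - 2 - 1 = -25*b + 20*d + 5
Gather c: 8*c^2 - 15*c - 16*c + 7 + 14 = 8*c^2 - 31*c + 21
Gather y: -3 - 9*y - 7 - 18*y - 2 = -27*y - 12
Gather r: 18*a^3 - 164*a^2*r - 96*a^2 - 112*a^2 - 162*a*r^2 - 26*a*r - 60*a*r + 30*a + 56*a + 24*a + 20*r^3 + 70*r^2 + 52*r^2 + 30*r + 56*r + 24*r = 18*a^3 - 208*a^2 + 110*a + 20*r^3 + r^2*(122 - 162*a) + r*(-164*a^2 - 86*a + 110)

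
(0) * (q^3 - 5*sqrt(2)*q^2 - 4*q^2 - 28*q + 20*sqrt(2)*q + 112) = 0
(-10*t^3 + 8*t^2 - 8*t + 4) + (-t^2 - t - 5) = -10*t^3 + 7*t^2 - 9*t - 1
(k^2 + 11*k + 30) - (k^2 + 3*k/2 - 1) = 19*k/2 + 31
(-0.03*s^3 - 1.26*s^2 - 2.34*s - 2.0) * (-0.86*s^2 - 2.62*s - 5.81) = 0.0258*s^5 + 1.1622*s^4 + 5.4879*s^3 + 15.1714*s^2 + 18.8354*s + 11.62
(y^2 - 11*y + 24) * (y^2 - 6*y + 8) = y^4 - 17*y^3 + 98*y^2 - 232*y + 192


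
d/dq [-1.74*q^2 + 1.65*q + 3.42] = 1.65 - 3.48*q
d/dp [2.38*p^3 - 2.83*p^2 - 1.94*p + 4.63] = 7.14*p^2 - 5.66*p - 1.94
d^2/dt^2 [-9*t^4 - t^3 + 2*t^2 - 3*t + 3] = -108*t^2 - 6*t + 4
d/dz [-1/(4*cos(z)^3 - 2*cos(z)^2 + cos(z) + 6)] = (-12*cos(z)^2 + 4*cos(z) - 1)*sin(z)/(4*cos(z) - cos(2*z) + cos(3*z) + 5)^2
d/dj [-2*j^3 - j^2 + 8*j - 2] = -6*j^2 - 2*j + 8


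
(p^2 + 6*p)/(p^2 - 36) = p/(p - 6)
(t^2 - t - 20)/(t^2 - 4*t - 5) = (t + 4)/(t + 1)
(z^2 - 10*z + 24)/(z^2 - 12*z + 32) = (z - 6)/(z - 8)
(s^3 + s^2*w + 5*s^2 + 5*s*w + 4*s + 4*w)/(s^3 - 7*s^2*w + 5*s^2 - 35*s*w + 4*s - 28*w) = (s + w)/(s - 7*w)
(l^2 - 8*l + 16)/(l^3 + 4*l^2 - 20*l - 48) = (l - 4)/(l^2 + 8*l + 12)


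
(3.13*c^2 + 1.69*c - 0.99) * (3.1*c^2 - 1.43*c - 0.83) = 9.703*c^4 + 0.763100000000001*c^3 - 8.0836*c^2 + 0.0130000000000001*c + 0.8217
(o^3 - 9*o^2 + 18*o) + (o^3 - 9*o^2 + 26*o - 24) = 2*o^3 - 18*o^2 + 44*o - 24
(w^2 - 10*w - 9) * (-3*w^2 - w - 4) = -3*w^4 + 29*w^3 + 33*w^2 + 49*w + 36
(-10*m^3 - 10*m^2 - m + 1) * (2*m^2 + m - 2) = -20*m^5 - 30*m^4 + 8*m^3 + 21*m^2 + 3*m - 2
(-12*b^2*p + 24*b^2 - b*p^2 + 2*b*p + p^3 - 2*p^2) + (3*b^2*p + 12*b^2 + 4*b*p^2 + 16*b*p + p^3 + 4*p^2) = -9*b^2*p + 36*b^2 + 3*b*p^2 + 18*b*p + 2*p^3 + 2*p^2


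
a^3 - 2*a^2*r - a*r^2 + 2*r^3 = (a - 2*r)*(a - r)*(a + r)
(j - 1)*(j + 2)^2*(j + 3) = j^4 + 6*j^3 + 9*j^2 - 4*j - 12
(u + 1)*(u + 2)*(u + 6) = u^3 + 9*u^2 + 20*u + 12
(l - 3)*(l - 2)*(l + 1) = l^3 - 4*l^2 + l + 6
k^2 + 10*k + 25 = (k + 5)^2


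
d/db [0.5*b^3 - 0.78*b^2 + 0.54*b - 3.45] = 1.5*b^2 - 1.56*b + 0.54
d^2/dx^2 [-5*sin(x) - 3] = 5*sin(x)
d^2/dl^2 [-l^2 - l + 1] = -2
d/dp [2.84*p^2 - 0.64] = 5.68*p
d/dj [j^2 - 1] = 2*j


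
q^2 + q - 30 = (q - 5)*(q + 6)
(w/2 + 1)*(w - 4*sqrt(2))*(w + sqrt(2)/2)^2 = w^4/2 - 3*sqrt(2)*w^3/2 + w^3 - 3*sqrt(2)*w^2 - 15*w^2/4 - 15*w/2 - sqrt(2)*w - 2*sqrt(2)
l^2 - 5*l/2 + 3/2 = (l - 3/2)*(l - 1)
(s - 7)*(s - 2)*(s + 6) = s^3 - 3*s^2 - 40*s + 84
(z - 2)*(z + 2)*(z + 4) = z^3 + 4*z^2 - 4*z - 16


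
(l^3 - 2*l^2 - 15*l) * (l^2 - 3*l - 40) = l^5 - 5*l^4 - 49*l^3 + 125*l^2 + 600*l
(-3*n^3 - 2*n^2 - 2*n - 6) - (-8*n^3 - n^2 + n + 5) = 5*n^3 - n^2 - 3*n - 11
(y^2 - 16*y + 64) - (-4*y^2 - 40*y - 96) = 5*y^2 + 24*y + 160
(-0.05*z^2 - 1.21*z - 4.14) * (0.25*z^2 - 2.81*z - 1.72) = -0.0125*z^4 - 0.162*z^3 + 2.4511*z^2 + 13.7146*z + 7.1208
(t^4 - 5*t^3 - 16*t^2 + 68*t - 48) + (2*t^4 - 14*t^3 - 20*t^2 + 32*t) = 3*t^4 - 19*t^3 - 36*t^2 + 100*t - 48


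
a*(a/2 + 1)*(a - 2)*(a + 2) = a^4/2 + a^3 - 2*a^2 - 4*a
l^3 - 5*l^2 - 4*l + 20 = (l - 5)*(l - 2)*(l + 2)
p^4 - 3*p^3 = p^3*(p - 3)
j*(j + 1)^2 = j^3 + 2*j^2 + j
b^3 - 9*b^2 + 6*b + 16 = (b - 8)*(b - 2)*(b + 1)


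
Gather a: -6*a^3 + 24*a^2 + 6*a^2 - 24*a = -6*a^3 + 30*a^2 - 24*a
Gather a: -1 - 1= -2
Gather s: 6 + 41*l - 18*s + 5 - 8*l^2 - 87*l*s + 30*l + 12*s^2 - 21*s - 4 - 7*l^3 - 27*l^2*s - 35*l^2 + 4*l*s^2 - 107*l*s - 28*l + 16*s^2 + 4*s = -7*l^3 - 43*l^2 + 43*l + s^2*(4*l + 28) + s*(-27*l^2 - 194*l - 35) + 7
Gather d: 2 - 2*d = 2 - 2*d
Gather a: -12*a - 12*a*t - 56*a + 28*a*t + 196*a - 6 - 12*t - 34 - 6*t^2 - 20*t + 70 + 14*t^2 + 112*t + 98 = a*(16*t + 128) + 8*t^2 + 80*t + 128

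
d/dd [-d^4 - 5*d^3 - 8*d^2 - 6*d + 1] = -4*d^3 - 15*d^2 - 16*d - 6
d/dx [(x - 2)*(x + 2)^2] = (x + 2)*(3*x - 2)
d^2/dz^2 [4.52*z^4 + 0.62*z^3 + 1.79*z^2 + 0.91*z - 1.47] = 54.24*z^2 + 3.72*z + 3.58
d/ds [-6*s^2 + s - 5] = 1 - 12*s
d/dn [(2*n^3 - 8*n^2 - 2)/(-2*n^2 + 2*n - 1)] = 2*(-2*n^4 + 4*n^3 - 11*n^2 + 4*n + 2)/(4*n^4 - 8*n^3 + 8*n^2 - 4*n + 1)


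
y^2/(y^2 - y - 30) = y^2/(y^2 - y - 30)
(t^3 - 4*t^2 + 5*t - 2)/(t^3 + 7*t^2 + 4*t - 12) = (t^2 - 3*t + 2)/(t^2 + 8*t + 12)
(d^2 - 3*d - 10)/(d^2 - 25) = (d + 2)/(d + 5)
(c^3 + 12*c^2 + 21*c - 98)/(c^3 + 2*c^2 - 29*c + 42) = (c + 7)/(c - 3)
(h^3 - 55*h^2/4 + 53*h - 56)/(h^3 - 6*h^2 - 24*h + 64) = (h^2 - 23*h/4 + 7)/(h^2 + 2*h - 8)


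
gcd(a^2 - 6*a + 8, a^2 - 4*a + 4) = a - 2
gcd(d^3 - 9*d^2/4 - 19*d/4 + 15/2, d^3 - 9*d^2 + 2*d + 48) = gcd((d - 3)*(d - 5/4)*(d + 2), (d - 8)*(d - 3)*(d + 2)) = d^2 - d - 6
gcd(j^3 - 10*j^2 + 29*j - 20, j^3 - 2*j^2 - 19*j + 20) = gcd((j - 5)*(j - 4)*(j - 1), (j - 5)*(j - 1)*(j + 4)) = j^2 - 6*j + 5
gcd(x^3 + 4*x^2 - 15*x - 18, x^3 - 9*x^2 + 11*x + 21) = x^2 - 2*x - 3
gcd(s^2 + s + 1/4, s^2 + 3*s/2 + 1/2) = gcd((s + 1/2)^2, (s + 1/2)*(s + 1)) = s + 1/2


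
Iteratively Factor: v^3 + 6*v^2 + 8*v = (v + 2)*(v^2 + 4*v) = (v + 2)*(v + 4)*(v)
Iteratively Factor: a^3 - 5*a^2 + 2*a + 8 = (a - 2)*(a^2 - 3*a - 4) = (a - 2)*(a + 1)*(a - 4)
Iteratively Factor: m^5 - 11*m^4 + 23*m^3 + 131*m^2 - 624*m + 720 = (m - 4)*(m^4 - 7*m^3 - 5*m^2 + 111*m - 180) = (m - 4)*(m + 4)*(m^3 - 11*m^2 + 39*m - 45) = (m - 5)*(m - 4)*(m + 4)*(m^2 - 6*m + 9) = (m - 5)*(m - 4)*(m - 3)*(m + 4)*(m - 3)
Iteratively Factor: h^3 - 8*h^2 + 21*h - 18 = (h - 2)*(h^2 - 6*h + 9) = (h - 3)*(h - 2)*(h - 3)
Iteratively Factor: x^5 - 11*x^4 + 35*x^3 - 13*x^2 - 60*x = (x - 3)*(x^4 - 8*x^3 + 11*x^2 + 20*x) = (x - 5)*(x - 3)*(x^3 - 3*x^2 - 4*x) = (x - 5)*(x - 3)*(x + 1)*(x^2 - 4*x) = x*(x - 5)*(x - 3)*(x + 1)*(x - 4)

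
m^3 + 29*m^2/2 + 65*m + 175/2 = (m + 5/2)*(m + 5)*(m + 7)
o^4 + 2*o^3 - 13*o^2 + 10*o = o*(o - 2)*(o - 1)*(o + 5)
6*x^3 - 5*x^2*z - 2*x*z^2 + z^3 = (-3*x + z)*(-x + z)*(2*x + z)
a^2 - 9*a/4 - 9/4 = (a - 3)*(a + 3/4)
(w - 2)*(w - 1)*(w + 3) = w^3 - 7*w + 6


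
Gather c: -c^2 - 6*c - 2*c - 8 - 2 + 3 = -c^2 - 8*c - 7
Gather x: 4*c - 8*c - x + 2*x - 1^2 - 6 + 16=-4*c + x + 9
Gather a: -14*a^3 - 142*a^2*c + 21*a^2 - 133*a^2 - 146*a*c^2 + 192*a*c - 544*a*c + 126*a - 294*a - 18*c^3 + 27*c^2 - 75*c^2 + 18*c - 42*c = -14*a^3 + a^2*(-142*c - 112) + a*(-146*c^2 - 352*c - 168) - 18*c^3 - 48*c^2 - 24*c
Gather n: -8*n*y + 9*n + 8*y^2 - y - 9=n*(9 - 8*y) + 8*y^2 - y - 9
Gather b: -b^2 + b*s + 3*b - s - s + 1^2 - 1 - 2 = -b^2 + b*(s + 3) - 2*s - 2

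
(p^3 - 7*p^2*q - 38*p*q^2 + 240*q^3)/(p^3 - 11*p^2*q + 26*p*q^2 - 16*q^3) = (p^2 + p*q - 30*q^2)/(p^2 - 3*p*q + 2*q^2)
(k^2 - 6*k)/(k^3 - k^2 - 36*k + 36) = k/(k^2 + 5*k - 6)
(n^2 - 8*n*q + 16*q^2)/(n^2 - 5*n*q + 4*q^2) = (-n + 4*q)/(-n + q)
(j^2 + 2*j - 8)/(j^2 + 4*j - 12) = (j + 4)/(j + 6)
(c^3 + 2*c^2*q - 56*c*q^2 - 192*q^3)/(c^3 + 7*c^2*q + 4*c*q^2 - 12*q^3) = (-c^2 + 4*c*q + 32*q^2)/(-c^2 - c*q + 2*q^2)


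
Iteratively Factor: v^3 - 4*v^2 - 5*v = (v + 1)*(v^2 - 5*v) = v*(v + 1)*(v - 5)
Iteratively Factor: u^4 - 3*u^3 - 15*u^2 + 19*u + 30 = (u + 1)*(u^3 - 4*u^2 - 11*u + 30) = (u - 5)*(u + 1)*(u^2 + u - 6) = (u - 5)*(u + 1)*(u + 3)*(u - 2)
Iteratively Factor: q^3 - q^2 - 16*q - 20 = (q - 5)*(q^2 + 4*q + 4) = (q - 5)*(q + 2)*(q + 2)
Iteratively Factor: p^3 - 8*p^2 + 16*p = (p)*(p^2 - 8*p + 16) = p*(p - 4)*(p - 4)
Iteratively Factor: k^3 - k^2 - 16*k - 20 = (k + 2)*(k^2 - 3*k - 10) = (k - 5)*(k + 2)*(k + 2)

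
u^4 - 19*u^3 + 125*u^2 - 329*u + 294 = (u - 7)^2*(u - 3)*(u - 2)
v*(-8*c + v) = -8*c*v + v^2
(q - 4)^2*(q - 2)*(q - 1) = q^4 - 11*q^3 + 42*q^2 - 64*q + 32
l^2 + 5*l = l*(l + 5)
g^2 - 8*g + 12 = (g - 6)*(g - 2)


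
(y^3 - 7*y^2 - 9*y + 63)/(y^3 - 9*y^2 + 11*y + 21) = (y + 3)/(y + 1)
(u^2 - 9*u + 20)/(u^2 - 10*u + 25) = (u - 4)/(u - 5)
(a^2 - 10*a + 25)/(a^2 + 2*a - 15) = (a^2 - 10*a + 25)/(a^2 + 2*a - 15)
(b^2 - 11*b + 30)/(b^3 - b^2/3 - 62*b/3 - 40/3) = 3*(b - 6)/(3*b^2 + 14*b + 8)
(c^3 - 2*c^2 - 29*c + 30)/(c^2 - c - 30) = c - 1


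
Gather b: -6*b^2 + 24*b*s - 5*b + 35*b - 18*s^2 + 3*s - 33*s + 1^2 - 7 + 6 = -6*b^2 + b*(24*s + 30) - 18*s^2 - 30*s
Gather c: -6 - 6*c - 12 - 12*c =-18*c - 18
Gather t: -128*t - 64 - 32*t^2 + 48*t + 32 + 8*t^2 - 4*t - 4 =-24*t^2 - 84*t - 36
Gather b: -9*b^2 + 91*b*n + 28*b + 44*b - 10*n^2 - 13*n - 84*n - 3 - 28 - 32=-9*b^2 + b*(91*n + 72) - 10*n^2 - 97*n - 63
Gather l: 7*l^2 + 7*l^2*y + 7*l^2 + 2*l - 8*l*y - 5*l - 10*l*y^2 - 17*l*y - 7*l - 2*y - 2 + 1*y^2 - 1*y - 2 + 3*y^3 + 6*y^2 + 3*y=l^2*(7*y + 14) + l*(-10*y^2 - 25*y - 10) + 3*y^3 + 7*y^2 - 4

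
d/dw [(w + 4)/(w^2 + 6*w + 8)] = -1/(w^2 + 4*w + 4)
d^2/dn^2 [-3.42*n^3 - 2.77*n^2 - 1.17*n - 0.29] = -20.52*n - 5.54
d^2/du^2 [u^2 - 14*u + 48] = 2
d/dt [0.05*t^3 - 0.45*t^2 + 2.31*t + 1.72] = 0.15*t^2 - 0.9*t + 2.31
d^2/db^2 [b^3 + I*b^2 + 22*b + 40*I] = 6*b + 2*I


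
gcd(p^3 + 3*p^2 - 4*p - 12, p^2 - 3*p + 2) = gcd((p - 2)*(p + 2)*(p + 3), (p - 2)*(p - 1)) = p - 2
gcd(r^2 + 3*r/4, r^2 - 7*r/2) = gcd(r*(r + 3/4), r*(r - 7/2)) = r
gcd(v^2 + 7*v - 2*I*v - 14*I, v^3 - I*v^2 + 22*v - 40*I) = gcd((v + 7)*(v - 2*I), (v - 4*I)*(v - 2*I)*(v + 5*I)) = v - 2*I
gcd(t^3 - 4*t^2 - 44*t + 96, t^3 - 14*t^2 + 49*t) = 1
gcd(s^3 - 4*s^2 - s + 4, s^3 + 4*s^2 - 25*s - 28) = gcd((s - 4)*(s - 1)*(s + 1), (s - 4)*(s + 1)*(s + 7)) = s^2 - 3*s - 4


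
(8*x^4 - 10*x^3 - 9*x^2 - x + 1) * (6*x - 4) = 48*x^5 - 92*x^4 - 14*x^3 + 30*x^2 + 10*x - 4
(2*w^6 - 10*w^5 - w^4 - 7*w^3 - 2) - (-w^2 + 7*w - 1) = 2*w^6 - 10*w^5 - w^4 - 7*w^3 + w^2 - 7*w - 1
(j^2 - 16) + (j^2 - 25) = 2*j^2 - 41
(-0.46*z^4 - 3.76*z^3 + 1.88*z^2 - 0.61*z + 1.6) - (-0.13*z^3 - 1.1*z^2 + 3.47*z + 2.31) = -0.46*z^4 - 3.63*z^3 + 2.98*z^2 - 4.08*z - 0.71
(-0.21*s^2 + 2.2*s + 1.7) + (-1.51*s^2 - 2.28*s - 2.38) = -1.72*s^2 - 0.0799999999999996*s - 0.68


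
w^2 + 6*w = w*(w + 6)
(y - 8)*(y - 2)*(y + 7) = y^3 - 3*y^2 - 54*y + 112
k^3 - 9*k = k*(k - 3)*(k + 3)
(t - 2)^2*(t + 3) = t^3 - t^2 - 8*t + 12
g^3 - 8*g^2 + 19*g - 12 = (g - 4)*(g - 3)*(g - 1)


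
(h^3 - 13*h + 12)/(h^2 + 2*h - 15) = (h^2 + 3*h - 4)/(h + 5)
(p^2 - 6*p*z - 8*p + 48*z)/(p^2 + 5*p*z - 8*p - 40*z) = (p - 6*z)/(p + 5*z)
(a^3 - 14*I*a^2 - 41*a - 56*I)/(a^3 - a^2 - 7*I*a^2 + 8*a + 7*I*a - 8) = (a - 7*I)/(a - 1)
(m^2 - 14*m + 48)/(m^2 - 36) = (m - 8)/(m + 6)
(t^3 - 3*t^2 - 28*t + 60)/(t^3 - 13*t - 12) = (-t^3 + 3*t^2 + 28*t - 60)/(-t^3 + 13*t + 12)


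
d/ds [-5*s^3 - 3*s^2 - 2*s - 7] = -15*s^2 - 6*s - 2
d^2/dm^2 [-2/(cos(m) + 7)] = 2*(cos(m)^2 - 7*cos(m) - 2)/(cos(m) + 7)^3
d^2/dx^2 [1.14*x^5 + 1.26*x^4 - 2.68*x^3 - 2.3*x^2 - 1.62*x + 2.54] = 22.8*x^3 + 15.12*x^2 - 16.08*x - 4.6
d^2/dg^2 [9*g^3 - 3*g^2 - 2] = 54*g - 6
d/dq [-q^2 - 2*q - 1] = -2*q - 2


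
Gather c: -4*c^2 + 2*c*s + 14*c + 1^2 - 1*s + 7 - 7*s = -4*c^2 + c*(2*s + 14) - 8*s + 8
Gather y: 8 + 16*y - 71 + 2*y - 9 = 18*y - 72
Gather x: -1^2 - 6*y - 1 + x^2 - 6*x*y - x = x^2 + x*(-6*y - 1) - 6*y - 2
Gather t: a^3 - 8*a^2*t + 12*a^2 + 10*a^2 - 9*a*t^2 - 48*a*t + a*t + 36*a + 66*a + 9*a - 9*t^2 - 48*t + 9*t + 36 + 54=a^3 + 22*a^2 + 111*a + t^2*(-9*a - 9) + t*(-8*a^2 - 47*a - 39) + 90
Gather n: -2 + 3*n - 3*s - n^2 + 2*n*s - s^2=-n^2 + n*(2*s + 3) - s^2 - 3*s - 2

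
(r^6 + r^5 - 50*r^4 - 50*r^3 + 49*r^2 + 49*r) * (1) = r^6 + r^5 - 50*r^4 - 50*r^3 + 49*r^2 + 49*r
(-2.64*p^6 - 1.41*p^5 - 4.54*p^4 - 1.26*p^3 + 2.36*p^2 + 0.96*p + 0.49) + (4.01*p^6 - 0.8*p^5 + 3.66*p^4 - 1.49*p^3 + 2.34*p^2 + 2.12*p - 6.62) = 1.37*p^6 - 2.21*p^5 - 0.88*p^4 - 2.75*p^3 + 4.7*p^2 + 3.08*p - 6.13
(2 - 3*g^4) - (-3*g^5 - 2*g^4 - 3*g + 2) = 3*g^5 - g^4 + 3*g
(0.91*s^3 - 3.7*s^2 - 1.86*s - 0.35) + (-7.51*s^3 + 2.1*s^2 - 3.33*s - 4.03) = -6.6*s^3 - 1.6*s^2 - 5.19*s - 4.38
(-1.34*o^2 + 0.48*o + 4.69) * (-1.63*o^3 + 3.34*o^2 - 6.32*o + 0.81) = 2.1842*o^5 - 5.258*o^4 + 2.4273*o^3 + 11.5456*o^2 - 29.252*o + 3.7989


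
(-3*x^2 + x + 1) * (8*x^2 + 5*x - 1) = -24*x^4 - 7*x^3 + 16*x^2 + 4*x - 1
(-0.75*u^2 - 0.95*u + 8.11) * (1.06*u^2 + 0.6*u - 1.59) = -0.795*u^4 - 1.457*u^3 + 9.2191*u^2 + 6.3765*u - 12.8949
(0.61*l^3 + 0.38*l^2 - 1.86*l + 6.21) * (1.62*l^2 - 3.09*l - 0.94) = 0.9882*l^5 - 1.2693*l^4 - 4.7608*l^3 + 15.4504*l^2 - 17.4405*l - 5.8374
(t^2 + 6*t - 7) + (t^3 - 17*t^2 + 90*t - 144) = t^3 - 16*t^2 + 96*t - 151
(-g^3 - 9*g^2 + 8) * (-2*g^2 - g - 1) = 2*g^5 + 19*g^4 + 10*g^3 - 7*g^2 - 8*g - 8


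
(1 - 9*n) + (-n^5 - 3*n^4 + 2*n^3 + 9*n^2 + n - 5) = -n^5 - 3*n^4 + 2*n^3 + 9*n^2 - 8*n - 4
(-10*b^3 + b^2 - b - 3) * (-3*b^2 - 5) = 30*b^5 - 3*b^4 + 53*b^3 + 4*b^2 + 5*b + 15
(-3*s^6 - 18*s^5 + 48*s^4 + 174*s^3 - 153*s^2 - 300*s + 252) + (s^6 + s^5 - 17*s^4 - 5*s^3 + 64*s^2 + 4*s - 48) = -2*s^6 - 17*s^5 + 31*s^4 + 169*s^3 - 89*s^2 - 296*s + 204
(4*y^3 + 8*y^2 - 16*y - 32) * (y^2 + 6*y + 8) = 4*y^5 + 32*y^4 + 64*y^3 - 64*y^2 - 320*y - 256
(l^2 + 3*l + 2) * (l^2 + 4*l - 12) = l^4 + 7*l^3 + 2*l^2 - 28*l - 24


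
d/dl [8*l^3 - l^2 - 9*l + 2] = 24*l^2 - 2*l - 9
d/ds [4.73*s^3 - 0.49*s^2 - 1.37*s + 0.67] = 14.19*s^2 - 0.98*s - 1.37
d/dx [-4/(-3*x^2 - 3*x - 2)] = 12*(-2*x - 1)/(3*x^2 + 3*x + 2)^2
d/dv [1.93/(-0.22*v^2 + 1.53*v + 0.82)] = (0.8492*v - 2.9529)/(-0.22*v^2 + 1.53*v + 0.82)^2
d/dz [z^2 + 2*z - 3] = 2*z + 2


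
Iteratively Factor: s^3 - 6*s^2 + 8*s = (s - 2)*(s^2 - 4*s) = s*(s - 2)*(s - 4)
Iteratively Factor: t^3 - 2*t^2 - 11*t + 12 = (t - 1)*(t^2 - t - 12) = (t - 1)*(t + 3)*(t - 4)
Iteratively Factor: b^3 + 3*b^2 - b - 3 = (b - 1)*(b^2 + 4*b + 3) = (b - 1)*(b + 3)*(b + 1)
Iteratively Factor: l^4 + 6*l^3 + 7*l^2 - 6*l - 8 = (l - 1)*(l^3 + 7*l^2 + 14*l + 8) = (l - 1)*(l + 4)*(l^2 + 3*l + 2) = (l - 1)*(l + 1)*(l + 4)*(l + 2)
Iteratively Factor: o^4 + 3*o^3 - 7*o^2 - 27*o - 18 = (o + 3)*(o^3 - 7*o - 6) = (o - 3)*(o + 3)*(o^2 + 3*o + 2) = (o - 3)*(o + 2)*(o + 3)*(o + 1)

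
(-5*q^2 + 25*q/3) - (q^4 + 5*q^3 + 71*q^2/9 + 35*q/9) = -q^4 - 5*q^3 - 116*q^2/9 + 40*q/9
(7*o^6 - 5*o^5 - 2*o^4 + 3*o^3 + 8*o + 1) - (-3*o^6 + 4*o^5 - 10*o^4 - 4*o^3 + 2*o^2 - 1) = 10*o^6 - 9*o^5 + 8*o^4 + 7*o^3 - 2*o^2 + 8*o + 2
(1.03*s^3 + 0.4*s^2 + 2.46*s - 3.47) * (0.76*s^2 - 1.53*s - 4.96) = 0.7828*s^5 - 1.2719*s^4 - 3.8512*s^3 - 8.385*s^2 - 6.8925*s + 17.2112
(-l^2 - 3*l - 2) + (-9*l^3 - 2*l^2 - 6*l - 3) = -9*l^3 - 3*l^2 - 9*l - 5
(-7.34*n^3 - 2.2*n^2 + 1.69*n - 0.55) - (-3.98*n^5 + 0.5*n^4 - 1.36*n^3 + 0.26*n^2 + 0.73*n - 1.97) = 3.98*n^5 - 0.5*n^4 - 5.98*n^3 - 2.46*n^2 + 0.96*n + 1.42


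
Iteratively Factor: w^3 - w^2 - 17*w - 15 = (w + 1)*(w^2 - 2*w - 15) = (w + 1)*(w + 3)*(w - 5)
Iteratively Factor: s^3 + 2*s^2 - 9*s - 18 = (s + 3)*(s^2 - s - 6) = (s - 3)*(s + 3)*(s + 2)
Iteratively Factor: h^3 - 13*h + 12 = (h + 4)*(h^2 - 4*h + 3) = (h - 1)*(h + 4)*(h - 3)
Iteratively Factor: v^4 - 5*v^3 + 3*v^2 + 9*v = (v)*(v^3 - 5*v^2 + 3*v + 9) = v*(v + 1)*(v^2 - 6*v + 9) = v*(v - 3)*(v + 1)*(v - 3)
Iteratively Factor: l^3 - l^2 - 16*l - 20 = (l + 2)*(l^2 - 3*l - 10) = (l + 2)^2*(l - 5)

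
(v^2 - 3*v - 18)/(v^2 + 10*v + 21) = (v - 6)/(v + 7)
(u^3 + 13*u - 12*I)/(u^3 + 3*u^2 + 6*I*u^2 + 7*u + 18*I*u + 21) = (u^2 + I*u + 12)/(u^2 + u*(3 + 7*I) + 21*I)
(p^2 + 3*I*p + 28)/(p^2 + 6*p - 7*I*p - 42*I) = (p^2 + 3*I*p + 28)/(p^2 + p*(6 - 7*I) - 42*I)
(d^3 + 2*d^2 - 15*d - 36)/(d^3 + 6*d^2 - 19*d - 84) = (d + 3)/(d + 7)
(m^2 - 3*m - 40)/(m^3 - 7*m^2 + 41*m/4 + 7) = 4*(m^2 - 3*m - 40)/(4*m^3 - 28*m^2 + 41*m + 28)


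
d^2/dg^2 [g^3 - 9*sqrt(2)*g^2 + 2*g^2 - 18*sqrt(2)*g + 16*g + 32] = 6*g - 18*sqrt(2) + 4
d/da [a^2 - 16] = 2*a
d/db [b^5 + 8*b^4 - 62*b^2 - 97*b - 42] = 5*b^4 + 32*b^3 - 124*b - 97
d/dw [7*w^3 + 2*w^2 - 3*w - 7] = 21*w^2 + 4*w - 3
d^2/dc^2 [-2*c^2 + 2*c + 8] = -4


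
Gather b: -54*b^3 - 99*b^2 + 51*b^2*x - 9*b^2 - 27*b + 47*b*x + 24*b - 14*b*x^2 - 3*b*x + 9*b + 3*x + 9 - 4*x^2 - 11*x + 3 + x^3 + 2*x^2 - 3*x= -54*b^3 + b^2*(51*x - 108) + b*(-14*x^2 + 44*x + 6) + x^3 - 2*x^2 - 11*x + 12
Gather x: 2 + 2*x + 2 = 2*x + 4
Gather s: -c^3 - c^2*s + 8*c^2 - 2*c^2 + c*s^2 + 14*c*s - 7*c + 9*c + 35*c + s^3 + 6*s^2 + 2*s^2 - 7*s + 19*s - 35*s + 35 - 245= -c^3 + 6*c^2 + 37*c + s^3 + s^2*(c + 8) + s*(-c^2 + 14*c - 23) - 210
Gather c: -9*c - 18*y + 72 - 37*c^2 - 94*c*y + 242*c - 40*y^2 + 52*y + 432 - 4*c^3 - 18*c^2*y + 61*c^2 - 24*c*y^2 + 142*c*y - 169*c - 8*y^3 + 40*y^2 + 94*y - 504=-4*c^3 + c^2*(24 - 18*y) + c*(-24*y^2 + 48*y + 64) - 8*y^3 + 128*y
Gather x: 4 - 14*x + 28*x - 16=14*x - 12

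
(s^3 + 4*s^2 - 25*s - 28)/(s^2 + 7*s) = s - 3 - 4/s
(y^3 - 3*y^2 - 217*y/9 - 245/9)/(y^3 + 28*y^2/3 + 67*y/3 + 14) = (3*y^2 - 16*y - 35)/(3*(y^2 + 7*y + 6))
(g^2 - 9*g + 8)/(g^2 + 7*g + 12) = (g^2 - 9*g + 8)/(g^2 + 7*g + 12)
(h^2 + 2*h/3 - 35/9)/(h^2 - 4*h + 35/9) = (3*h + 7)/(3*h - 7)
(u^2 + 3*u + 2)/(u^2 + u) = (u + 2)/u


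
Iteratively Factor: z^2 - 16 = (z + 4)*(z - 4)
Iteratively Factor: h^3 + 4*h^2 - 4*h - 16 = (h + 2)*(h^2 + 2*h - 8) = (h + 2)*(h + 4)*(h - 2)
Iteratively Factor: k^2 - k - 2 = (k - 2)*(k + 1)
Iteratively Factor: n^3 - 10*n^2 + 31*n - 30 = (n - 2)*(n^2 - 8*n + 15) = (n - 5)*(n - 2)*(n - 3)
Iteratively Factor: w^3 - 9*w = (w + 3)*(w^2 - 3*w) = w*(w + 3)*(w - 3)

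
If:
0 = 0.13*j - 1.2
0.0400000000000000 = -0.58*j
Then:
No Solution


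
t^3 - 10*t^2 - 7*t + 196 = (t - 7)^2*(t + 4)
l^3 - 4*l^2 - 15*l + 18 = (l - 6)*(l - 1)*(l + 3)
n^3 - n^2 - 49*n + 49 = (n - 7)*(n - 1)*(n + 7)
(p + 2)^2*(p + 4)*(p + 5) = p^4 + 13*p^3 + 60*p^2 + 116*p + 80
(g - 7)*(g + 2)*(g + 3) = g^3 - 2*g^2 - 29*g - 42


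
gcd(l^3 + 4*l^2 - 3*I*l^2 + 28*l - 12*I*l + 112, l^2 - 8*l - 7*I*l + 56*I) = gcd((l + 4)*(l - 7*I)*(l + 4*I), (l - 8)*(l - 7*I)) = l - 7*I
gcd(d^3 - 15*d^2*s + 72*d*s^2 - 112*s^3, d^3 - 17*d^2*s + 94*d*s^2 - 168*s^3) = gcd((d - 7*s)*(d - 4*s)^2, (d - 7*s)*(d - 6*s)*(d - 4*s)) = d^2 - 11*d*s + 28*s^2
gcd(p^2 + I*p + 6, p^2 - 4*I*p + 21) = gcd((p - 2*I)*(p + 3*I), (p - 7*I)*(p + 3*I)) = p + 3*I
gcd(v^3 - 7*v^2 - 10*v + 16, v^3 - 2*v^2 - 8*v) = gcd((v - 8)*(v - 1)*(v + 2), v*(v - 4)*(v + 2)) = v + 2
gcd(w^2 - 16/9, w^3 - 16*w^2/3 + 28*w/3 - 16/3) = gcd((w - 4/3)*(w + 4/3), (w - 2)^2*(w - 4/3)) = w - 4/3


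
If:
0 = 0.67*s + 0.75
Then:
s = -1.12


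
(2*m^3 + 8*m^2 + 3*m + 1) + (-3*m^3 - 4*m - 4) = -m^3 + 8*m^2 - m - 3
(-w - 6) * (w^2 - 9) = -w^3 - 6*w^2 + 9*w + 54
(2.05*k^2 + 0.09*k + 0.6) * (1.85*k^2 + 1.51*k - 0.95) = 3.7925*k^4 + 3.262*k^3 - 0.7016*k^2 + 0.8205*k - 0.57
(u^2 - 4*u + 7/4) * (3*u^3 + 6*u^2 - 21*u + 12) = 3*u^5 - 6*u^4 - 159*u^3/4 + 213*u^2/2 - 339*u/4 + 21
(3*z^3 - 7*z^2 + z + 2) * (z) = 3*z^4 - 7*z^3 + z^2 + 2*z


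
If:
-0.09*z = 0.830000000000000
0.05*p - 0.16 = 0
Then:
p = 3.20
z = -9.22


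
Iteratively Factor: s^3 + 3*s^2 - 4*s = (s - 1)*(s^2 + 4*s) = (s - 1)*(s + 4)*(s)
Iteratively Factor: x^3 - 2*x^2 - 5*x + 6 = (x - 1)*(x^2 - x - 6) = (x - 1)*(x + 2)*(x - 3)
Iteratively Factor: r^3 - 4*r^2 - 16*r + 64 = (r - 4)*(r^2 - 16) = (r - 4)^2*(r + 4)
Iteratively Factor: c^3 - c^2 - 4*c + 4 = (c + 2)*(c^2 - 3*c + 2) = (c - 2)*(c + 2)*(c - 1)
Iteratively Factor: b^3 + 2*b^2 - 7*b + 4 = (b - 1)*(b^2 + 3*b - 4) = (b - 1)*(b + 4)*(b - 1)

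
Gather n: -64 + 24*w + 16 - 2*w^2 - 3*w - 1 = -2*w^2 + 21*w - 49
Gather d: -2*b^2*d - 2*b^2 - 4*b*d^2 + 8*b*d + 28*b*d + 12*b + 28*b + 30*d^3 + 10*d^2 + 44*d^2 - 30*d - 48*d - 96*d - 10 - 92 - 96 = -2*b^2 + 40*b + 30*d^3 + d^2*(54 - 4*b) + d*(-2*b^2 + 36*b - 174) - 198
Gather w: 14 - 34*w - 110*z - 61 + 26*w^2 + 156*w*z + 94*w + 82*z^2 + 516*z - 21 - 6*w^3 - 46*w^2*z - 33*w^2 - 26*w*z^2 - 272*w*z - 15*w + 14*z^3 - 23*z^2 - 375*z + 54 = -6*w^3 + w^2*(-46*z - 7) + w*(-26*z^2 - 116*z + 45) + 14*z^3 + 59*z^2 + 31*z - 14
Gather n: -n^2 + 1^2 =1 - n^2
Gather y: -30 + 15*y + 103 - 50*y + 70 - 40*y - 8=135 - 75*y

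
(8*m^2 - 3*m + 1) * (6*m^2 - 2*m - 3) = 48*m^4 - 34*m^3 - 12*m^2 + 7*m - 3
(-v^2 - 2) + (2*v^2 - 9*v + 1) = v^2 - 9*v - 1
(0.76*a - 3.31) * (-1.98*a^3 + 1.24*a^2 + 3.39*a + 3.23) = -1.5048*a^4 + 7.4962*a^3 - 1.528*a^2 - 8.7661*a - 10.6913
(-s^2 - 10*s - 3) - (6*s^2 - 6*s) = -7*s^2 - 4*s - 3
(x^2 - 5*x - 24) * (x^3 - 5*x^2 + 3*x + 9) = x^5 - 10*x^4 + 4*x^3 + 114*x^2 - 117*x - 216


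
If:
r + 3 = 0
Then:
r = -3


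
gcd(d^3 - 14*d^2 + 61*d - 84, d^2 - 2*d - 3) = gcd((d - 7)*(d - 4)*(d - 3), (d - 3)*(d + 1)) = d - 3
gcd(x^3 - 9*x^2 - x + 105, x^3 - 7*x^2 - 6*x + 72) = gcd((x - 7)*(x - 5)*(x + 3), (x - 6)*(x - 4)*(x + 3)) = x + 3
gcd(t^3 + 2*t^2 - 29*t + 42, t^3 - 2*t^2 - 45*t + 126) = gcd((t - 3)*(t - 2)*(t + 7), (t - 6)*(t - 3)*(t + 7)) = t^2 + 4*t - 21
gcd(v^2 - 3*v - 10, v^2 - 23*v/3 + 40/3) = v - 5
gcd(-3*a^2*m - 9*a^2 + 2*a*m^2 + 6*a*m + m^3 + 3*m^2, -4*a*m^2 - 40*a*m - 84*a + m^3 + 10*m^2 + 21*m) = m + 3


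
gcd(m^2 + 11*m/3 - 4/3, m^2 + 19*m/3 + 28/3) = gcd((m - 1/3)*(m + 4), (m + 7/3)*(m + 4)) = m + 4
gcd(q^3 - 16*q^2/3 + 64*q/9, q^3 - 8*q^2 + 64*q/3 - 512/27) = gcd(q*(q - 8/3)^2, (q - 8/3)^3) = q^2 - 16*q/3 + 64/9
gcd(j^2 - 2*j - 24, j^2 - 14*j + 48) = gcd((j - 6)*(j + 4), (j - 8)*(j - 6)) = j - 6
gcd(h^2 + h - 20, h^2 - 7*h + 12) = h - 4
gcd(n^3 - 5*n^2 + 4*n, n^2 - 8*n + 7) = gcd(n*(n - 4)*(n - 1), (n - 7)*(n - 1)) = n - 1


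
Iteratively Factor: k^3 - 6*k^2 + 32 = (k - 4)*(k^2 - 2*k - 8) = (k - 4)^2*(k + 2)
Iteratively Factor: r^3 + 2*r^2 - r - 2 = (r + 1)*(r^2 + r - 2) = (r - 1)*(r + 1)*(r + 2)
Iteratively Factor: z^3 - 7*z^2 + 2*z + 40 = (z - 5)*(z^2 - 2*z - 8) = (z - 5)*(z + 2)*(z - 4)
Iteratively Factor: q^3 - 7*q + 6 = (q - 2)*(q^2 + 2*q - 3) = (q - 2)*(q + 3)*(q - 1)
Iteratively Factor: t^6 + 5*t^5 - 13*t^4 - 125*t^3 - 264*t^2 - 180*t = (t + 3)*(t^5 + 2*t^4 - 19*t^3 - 68*t^2 - 60*t) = (t + 2)*(t + 3)*(t^4 - 19*t^2 - 30*t) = (t + 2)*(t + 3)^2*(t^3 - 3*t^2 - 10*t) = (t - 5)*(t + 2)*(t + 3)^2*(t^2 + 2*t) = (t - 5)*(t + 2)^2*(t + 3)^2*(t)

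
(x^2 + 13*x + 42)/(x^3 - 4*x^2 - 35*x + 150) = (x + 7)/(x^2 - 10*x + 25)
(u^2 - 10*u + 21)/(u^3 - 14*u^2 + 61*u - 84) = 1/(u - 4)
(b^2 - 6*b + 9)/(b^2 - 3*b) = (b - 3)/b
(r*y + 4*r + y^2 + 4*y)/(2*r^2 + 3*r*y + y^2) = (y + 4)/(2*r + y)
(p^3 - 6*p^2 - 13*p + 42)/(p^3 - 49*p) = (p^2 + p - 6)/(p*(p + 7))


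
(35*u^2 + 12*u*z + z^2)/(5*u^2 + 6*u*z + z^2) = (7*u + z)/(u + z)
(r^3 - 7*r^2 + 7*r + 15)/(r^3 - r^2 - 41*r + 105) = (r + 1)/(r + 7)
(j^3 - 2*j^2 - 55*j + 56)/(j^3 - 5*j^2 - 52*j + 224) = (j - 1)/(j - 4)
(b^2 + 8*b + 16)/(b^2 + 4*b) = (b + 4)/b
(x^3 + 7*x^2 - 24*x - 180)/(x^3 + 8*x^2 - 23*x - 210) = (x + 6)/(x + 7)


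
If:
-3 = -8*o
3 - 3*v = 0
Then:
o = 3/8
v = 1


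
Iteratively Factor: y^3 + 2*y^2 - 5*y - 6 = (y + 3)*(y^2 - y - 2) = (y + 1)*(y + 3)*(y - 2)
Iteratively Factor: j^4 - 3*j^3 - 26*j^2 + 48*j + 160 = (j - 5)*(j^3 + 2*j^2 - 16*j - 32) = (j - 5)*(j + 2)*(j^2 - 16) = (j - 5)*(j + 2)*(j + 4)*(j - 4)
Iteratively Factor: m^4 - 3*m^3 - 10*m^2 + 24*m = (m - 4)*(m^3 + m^2 - 6*m) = (m - 4)*(m - 2)*(m^2 + 3*m) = m*(m - 4)*(m - 2)*(m + 3)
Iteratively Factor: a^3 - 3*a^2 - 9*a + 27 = (a - 3)*(a^2 - 9) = (a - 3)*(a + 3)*(a - 3)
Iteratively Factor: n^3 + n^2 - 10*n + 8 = (n - 2)*(n^2 + 3*n - 4) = (n - 2)*(n + 4)*(n - 1)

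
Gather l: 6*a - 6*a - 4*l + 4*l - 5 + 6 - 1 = 0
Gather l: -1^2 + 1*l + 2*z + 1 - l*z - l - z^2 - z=-l*z - z^2 + z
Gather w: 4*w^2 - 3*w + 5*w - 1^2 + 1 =4*w^2 + 2*w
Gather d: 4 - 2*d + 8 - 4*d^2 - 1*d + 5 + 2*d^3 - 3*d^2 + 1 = 2*d^3 - 7*d^2 - 3*d + 18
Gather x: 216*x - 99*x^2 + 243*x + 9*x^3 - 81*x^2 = 9*x^3 - 180*x^2 + 459*x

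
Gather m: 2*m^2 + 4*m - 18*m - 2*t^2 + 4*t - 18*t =2*m^2 - 14*m - 2*t^2 - 14*t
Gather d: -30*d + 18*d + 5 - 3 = 2 - 12*d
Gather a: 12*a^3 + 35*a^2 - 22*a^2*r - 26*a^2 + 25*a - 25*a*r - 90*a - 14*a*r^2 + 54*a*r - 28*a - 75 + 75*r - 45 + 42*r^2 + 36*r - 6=12*a^3 + a^2*(9 - 22*r) + a*(-14*r^2 + 29*r - 93) + 42*r^2 + 111*r - 126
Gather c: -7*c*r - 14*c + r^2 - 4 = c*(-7*r - 14) + r^2 - 4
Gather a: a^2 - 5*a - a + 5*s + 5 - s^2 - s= a^2 - 6*a - s^2 + 4*s + 5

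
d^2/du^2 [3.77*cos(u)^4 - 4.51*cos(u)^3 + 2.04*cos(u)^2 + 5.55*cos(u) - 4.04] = -60.32*cos(u)^4 + 40.59*cos(u)^3 + 37.08*cos(u)^2 - 32.61*cos(u) + 4.07999999999999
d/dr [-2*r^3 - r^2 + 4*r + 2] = -6*r^2 - 2*r + 4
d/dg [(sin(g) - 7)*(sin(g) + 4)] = (2*sin(g) - 3)*cos(g)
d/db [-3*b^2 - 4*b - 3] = -6*b - 4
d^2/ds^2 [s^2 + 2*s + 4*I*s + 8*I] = 2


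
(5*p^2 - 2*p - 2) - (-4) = 5*p^2 - 2*p + 2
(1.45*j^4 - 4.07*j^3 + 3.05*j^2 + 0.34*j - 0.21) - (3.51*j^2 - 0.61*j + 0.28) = 1.45*j^4 - 4.07*j^3 - 0.46*j^2 + 0.95*j - 0.49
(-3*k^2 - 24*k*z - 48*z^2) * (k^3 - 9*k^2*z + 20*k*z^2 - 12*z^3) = -3*k^5 + 3*k^4*z + 108*k^3*z^2 - 12*k^2*z^3 - 672*k*z^4 + 576*z^5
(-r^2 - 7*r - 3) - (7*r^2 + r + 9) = -8*r^2 - 8*r - 12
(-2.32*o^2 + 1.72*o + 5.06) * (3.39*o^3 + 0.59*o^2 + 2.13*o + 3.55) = -7.8648*o^5 + 4.462*o^4 + 13.2266*o^3 - 1.587*o^2 + 16.8838*o + 17.963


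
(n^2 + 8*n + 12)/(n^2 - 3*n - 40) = (n^2 + 8*n + 12)/(n^2 - 3*n - 40)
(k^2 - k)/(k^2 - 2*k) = (k - 1)/(k - 2)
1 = 1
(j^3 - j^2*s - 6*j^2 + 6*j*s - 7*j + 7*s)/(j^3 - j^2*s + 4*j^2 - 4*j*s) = (j^2 - 6*j - 7)/(j*(j + 4))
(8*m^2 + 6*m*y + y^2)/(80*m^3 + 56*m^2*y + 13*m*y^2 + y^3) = (2*m + y)/(20*m^2 + 9*m*y + y^2)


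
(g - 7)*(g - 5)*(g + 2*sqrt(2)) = g^3 - 12*g^2 + 2*sqrt(2)*g^2 - 24*sqrt(2)*g + 35*g + 70*sqrt(2)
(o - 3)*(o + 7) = o^2 + 4*o - 21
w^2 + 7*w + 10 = (w + 2)*(w + 5)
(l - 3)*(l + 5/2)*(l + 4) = l^3 + 7*l^2/2 - 19*l/2 - 30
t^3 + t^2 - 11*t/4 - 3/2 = (t - 3/2)*(t + 1/2)*(t + 2)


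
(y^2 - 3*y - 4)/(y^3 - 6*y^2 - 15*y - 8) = (y - 4)/(y^2 - 7*y - 8)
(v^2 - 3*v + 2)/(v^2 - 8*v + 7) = (v - 2)/(v - 7)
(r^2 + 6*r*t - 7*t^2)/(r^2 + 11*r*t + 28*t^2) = (r - t)/(r + 4*t)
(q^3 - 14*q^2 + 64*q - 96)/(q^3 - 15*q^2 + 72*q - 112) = (q - 6)/(q - 7)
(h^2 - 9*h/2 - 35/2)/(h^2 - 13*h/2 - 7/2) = (2*h + 5)/(2*h + 1)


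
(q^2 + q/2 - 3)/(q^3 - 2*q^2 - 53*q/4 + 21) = 2*(q + 2)/(2*q^2 - q - 28)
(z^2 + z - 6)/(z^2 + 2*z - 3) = (z - 2)/(z - 1)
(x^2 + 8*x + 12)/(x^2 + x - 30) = (x + 2)/(x - 5)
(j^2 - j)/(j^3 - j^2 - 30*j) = (1 - j)/(-j^2 + j + 30)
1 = 1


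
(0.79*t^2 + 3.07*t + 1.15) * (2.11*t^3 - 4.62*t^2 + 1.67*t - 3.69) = 1.6669*t^5 + 2.8279*t^4 - 10.4376*t^3 - 3.1012*t^2 - 9.4078*t - 4.2435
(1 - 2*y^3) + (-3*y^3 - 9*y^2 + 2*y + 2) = -5*y^3 - 9*y^2 + 2*y + 3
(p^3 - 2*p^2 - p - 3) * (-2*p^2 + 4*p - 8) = -2*p^5 + 8*p^4 - 14*p^3 + 18*p^2 - 4*p + 24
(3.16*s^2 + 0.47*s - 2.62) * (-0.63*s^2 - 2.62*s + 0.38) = -1.9908*s^4 - 8.5753*s^3 + 1.62*s^2 + 7.043*s - 0.9956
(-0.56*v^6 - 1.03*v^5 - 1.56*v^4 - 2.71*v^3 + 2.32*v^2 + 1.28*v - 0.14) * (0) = 0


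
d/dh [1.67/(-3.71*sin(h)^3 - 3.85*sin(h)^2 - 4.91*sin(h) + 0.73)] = (18.5871*sin(h)^2 + 12.859*sin(h) + 8.1997)*cos(h)/(3.71*sin(h)^3 + 3.85*sin(h)^2 + 4.91*sin(h) - 0.73)^2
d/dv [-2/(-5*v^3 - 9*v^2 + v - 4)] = 2*(-15*v^2 - 18*v + 1)/(5*v^3 + 9*v^2 - v + 4)^2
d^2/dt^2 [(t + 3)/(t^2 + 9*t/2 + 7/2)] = 4*((t + 3)*(4*t + 9)^2 - 3*(2*t + 5)*(2*t^2 + 9*t + 7))/(2*t^2 + 9*t + 7)^3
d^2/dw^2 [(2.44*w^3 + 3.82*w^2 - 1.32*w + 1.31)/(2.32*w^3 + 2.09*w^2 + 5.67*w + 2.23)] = (-2.8421709430404e-14*w^7 + 17.4593919999999*w^6 - 235.209024*w^5 - 406.773024*w^4 - 108.251324*w^3 + 297.963054*w^2 + 162.194862*w + 143.392464)/(12.487168*w^9 + 33.747648*w^8 + 121.9566*w^7 + 210.093761*w^6 + 362.934669*w^5 + 406.802064*w^4 + 375.452661*w^3 + 246.256224*w^2 + 84.589029*w + 11.089567)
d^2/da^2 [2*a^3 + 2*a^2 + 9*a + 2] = 12*a + 4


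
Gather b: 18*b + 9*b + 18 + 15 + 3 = 27*b + 36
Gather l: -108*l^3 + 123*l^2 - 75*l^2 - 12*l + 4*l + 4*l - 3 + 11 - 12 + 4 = -108*l^3 + 48*l^2 - 4*l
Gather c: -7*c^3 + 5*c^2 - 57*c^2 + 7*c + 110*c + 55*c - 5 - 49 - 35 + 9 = -7*c^3 - 52*c^2 + 172*c - 80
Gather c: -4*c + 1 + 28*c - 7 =24*c - 6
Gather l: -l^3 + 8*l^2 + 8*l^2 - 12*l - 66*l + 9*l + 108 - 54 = -l^3 + 16*l^2 - 69*l + 54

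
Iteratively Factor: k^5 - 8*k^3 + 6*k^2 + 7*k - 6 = (k - 2)*(k^4 + 2*k^3 - 4*k^2 - 2*k + 3) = (k - 2)*(k - 1)*(k^3 + 3*k^2 - k - 3) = (k - 2)*(k - 1)*(k + 1)*(k^2 + 2*k - 3) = (k - 2)*(k - 1)^2*(k + 1)*(k + 3)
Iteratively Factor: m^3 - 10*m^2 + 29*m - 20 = (m - 4)*(m^2 - 6*m + 5) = (m - 4)*(m - 1)*(m - 5)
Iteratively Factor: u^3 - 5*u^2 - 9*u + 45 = (u - 3)*(u^2 - 2*u - 15) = (u - 5)*(u - 3)*(u + 3)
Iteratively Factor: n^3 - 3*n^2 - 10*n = (n + 2)*(n^2 - 5*n) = n*(n + 2)*(n - 5)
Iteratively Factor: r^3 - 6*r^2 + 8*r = (r - 2)*(r^2 - 4*r) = r*(r - 2)*(r - 4)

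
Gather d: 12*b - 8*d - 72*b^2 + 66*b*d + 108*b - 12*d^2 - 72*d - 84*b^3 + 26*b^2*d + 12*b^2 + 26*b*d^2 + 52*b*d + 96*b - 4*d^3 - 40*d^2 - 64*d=-84*b^3 - 60*b^2 + 216*b - 4*d^3 + d^2*(26*b - 52) + d*(26*b^2 + 118*b - 144)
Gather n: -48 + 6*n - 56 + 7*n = 13*n - 104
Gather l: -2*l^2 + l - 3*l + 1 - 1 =-2*l^2 - 2*l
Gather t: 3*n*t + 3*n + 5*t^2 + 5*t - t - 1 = 3*n + 5*t^2 + t*(3*n + 4) - 1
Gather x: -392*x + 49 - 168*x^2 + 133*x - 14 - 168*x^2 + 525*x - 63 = -336*x^2 + 266*x - 28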